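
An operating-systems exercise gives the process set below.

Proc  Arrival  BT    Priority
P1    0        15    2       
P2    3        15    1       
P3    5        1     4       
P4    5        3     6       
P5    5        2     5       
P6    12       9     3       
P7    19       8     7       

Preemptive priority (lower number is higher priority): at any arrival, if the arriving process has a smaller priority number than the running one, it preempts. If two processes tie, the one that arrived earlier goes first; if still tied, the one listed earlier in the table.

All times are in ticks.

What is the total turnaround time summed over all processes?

218

Gantt: | P1 0-3 | P2 3-18 | P1 18-30 | P6 30-39 | P3 39-40 | P5 40-42 | P4 42-45 | P7 45-53 |
Completion: P1=30  P2=18  P3=40  P4=45  P5=42  P6=39  P7=53
Turnaround (C−A): P1=30  P2=15  P3=35  P4=40  P5=37  P6=27  P7=34
Turnaround = completion − arrival: P1=30, P2=15, P3=35, P4=40, P5=37, P6=27, P7=34
Total turnaround = 30 + 15 + 35 + 40 + 37 + 27 + 34 = 218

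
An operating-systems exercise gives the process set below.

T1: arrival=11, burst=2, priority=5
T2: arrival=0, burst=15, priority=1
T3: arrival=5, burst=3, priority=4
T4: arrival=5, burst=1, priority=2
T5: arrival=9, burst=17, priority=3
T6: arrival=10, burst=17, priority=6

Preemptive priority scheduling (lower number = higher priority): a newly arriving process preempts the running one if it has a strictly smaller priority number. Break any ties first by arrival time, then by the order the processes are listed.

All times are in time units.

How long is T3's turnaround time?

Timeline: | T2 0-15 | T4 15-16 | T5 16-33 | T3 33-36 | T1 36-38 | T6 38-55 |
Completion: T1=38  T2=15  T3=36  T4=16  T5=33  T6=55
Turnaround (C−A): T1=27  T2=15  T3=31  T4=11  T5=24  T6=45
Turnaround(T3) = completion − arrival = 36 − 5 = 31

31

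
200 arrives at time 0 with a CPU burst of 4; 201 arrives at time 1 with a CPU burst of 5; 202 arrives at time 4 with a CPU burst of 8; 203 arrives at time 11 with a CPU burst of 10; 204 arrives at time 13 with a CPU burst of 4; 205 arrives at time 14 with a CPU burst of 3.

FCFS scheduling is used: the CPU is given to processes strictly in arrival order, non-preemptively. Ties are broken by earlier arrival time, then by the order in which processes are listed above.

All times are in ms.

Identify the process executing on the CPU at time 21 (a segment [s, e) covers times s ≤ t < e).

Gantt: | 200 0-4 | 201 4-9 | 202 9-17 | 203 17-27 | 204 27-31 | 205 31-34 |
Completion: 200=4  201=9  202=17  203=27  204=31  205=34
Turnaround (C−A): 200=4  201=8  202=13  203=16  204=18  205=20

203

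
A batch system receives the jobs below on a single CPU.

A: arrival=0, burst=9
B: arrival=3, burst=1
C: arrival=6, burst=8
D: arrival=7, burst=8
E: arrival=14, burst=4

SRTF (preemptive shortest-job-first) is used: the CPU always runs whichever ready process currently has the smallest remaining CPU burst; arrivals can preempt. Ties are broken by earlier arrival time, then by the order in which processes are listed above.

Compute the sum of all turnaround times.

Timeline: | A 0-3 | B 3-4 | A 4-10 | C 10-18 | E 18-22 | D 22-30 |
Completion: A=10  B=4  C=18  D=30  E=22
Turnaround (C−A): A=10  B=1  C=12  D=23  E=8
Turnaround = completion − arrival: A=10, B=1, C=12, D=23, E=8
Total turnaround = 10 + 1 + 12 + 23 + 8 = 54

54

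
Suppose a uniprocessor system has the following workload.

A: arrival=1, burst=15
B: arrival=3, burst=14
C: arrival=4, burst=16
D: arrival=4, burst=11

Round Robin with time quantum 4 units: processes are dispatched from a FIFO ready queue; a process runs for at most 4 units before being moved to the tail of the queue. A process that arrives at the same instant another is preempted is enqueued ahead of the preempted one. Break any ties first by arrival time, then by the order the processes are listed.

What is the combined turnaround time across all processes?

197

Schedule: | idle 0-1 | A 1-5 | B 5-9 | C 9-13 | D 13-17 | A 17-21 | B 21-25 | C 25-29 | D 29-33 | A 33-37 | B 37-41 | C 41-45 | D 45-48 | A 48-51 | B 51-53 | C 53-57 |
Completion: A=51  B=53  C=57  D=48
Turnaround (C−A): A=50  B=50  C=53  D=44
Turnaround = completion − arrival: A=50, B=50, C=53, D=44
Total turnaround = 50 + 50 + 53 + 44 = 197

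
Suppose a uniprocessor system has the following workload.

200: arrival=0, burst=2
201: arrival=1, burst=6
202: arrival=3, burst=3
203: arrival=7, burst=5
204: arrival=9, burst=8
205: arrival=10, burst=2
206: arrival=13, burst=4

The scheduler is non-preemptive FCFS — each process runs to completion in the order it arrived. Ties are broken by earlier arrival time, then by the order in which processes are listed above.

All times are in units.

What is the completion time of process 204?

24

Gantt: | 200 0-2 | 201 2-8 | 202 8-11 | 203 11-16 | 204 16-24 | 205 24-26 | 206 26-30 |
Completion: 200=2  201=8  202=11  203=16  204=24  205=26  206=30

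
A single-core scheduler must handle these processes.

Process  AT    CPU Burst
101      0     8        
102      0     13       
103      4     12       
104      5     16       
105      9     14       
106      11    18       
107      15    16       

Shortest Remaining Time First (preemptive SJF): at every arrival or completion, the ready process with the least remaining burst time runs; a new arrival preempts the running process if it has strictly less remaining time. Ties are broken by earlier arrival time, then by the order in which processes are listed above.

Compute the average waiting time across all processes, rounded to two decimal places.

Schedule: | 101 0-8 | 103 8-20 | 102 20-33 | 105 33-47 | 104 47-63 | 107 63-79 | 106 79-97 |
Completion: 101=8  102=33  103=20  104=63  105=47  106=97  107=79
Turnaround (C−A): 101=8  102=33  103=16  104=58  105=38  106=86  107=64
Waiting times: 101=0, 102=20, 103=4, 104=42, 105=24, 106=68, 107=48
Average waiting = (0+20+4+42+24+68+48) / 7 = 206/7 = 29.43

29.43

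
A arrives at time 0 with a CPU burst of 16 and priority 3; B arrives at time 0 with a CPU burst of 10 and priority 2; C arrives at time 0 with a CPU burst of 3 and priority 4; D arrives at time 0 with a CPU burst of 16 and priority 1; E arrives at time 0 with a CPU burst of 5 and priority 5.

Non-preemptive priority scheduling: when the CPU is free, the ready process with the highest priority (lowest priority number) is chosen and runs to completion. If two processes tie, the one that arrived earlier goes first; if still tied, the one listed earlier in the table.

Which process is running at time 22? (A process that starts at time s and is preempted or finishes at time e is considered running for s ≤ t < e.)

B

Timeline: | D 0-16 | B 16-26 | A 26-42 | C 42-45 | E 45-50 |
Completion: A=42  B=26  C=45  D=16  E=50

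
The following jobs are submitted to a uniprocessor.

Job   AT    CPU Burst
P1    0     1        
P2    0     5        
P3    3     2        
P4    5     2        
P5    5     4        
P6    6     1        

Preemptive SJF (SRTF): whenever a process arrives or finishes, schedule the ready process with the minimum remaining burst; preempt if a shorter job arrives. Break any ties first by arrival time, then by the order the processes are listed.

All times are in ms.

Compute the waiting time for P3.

Gantt: | P1 0-1 | P2 1-3 | P3 3-5 | P4 5-7 | P6 7-8 | P2 8-11 | P5 11-15 |
Completion: P1=1  P2=11  P3=5  P4=7  P5=15  P6=8
Turnaround (C−A): P1=1  P2=11  P3=2  P4=2  P5=10  P6=2
Waiting(P3) = turnaround − burst = 2 − 2 = 0

0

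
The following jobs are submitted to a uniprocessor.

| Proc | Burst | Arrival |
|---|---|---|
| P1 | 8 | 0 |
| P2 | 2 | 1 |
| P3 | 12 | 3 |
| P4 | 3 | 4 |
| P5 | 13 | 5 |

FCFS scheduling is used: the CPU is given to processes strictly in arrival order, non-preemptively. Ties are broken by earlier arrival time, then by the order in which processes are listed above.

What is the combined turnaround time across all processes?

90

Timeline: | P1 0-8 | P2 8-10 | P3 10-22 | P4 22-25 | P5 25-38 |
Completion: P1=8  P2=10  P3=22  P4=25  P5=38
Turnaround (C−A): P1=8  P2=9  P3=19  P4=21  P5=33
Turnaround = completion − arrival: P1=8, P2=9, P3=19, P4=21, P5=33
Total turnaround = 8 + 9 + 19 + 21 + 33 = 90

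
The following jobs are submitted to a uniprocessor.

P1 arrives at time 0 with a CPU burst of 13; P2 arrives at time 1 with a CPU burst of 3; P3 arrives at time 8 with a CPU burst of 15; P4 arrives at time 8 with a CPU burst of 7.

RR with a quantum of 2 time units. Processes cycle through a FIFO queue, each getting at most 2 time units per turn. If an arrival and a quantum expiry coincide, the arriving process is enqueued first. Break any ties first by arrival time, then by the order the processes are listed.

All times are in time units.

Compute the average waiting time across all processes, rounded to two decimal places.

Schedule: | P1 0-2 | P2 2-4 | P1 4-6 | P2 6-7 | P1 7-9 | P3 9-11 | P4 11-13 | P1 13-15 | P3 15-17 | P4 17-19 | P1 19-21 | P3 21-23 | P4 23-25 | P1 25-27 | P3 27-29 | P4 29-30 | P1 30-31 | P3 31-38 |
Completion: P1=31  P2=7  P3=38  P4=30
Waiting times: P1=18, P2=3, P3=15, P4=15
Average waiting = (18+3+15+15) / 4 = 51/4 = 12.75

12.75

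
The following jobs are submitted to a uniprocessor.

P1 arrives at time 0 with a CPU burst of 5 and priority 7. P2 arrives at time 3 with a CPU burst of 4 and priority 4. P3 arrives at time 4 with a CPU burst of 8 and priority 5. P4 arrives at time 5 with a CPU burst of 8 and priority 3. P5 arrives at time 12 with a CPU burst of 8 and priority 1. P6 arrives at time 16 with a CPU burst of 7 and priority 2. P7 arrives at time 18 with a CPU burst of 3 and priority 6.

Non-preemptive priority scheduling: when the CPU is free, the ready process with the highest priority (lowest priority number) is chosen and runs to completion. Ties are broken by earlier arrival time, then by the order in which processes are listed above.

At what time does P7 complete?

Timeline: | P1 0-5 | P4 5-13 | P5 13-21 | P6 21-28 | P2 28-32 | P3 32-40 | P7 40-43 |
Completion: P1=5  P2=32  P3=40  P4=13  P5=21  P6=28  P7=43

43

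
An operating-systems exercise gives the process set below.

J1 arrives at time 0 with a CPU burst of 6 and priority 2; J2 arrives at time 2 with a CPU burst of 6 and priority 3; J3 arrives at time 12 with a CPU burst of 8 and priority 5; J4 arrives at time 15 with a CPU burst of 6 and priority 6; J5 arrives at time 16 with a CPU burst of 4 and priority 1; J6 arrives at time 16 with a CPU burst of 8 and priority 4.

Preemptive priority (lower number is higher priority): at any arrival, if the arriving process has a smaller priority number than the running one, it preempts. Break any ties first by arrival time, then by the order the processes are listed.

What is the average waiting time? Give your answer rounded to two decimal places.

Schedule: | J1 0-6 | J2 6-12 | J3 12-16 | J5 16-20 | J6 20-28 | J3 28-32 | J4 32-38 |
Completion: J1=6  J2=12  J3=32  J4=38  J5=20  J6=28
Turnaround (C−A): J1=6  J2=10  J3=20  J4=23  J5=4  J6=12
Waiting times: J1=0, J2=4, J3=12, J4=17, J5=0, J6=4
Average waiting = (0+4+12+17+0+4) / 6 = 37/6 = 6.17

6.17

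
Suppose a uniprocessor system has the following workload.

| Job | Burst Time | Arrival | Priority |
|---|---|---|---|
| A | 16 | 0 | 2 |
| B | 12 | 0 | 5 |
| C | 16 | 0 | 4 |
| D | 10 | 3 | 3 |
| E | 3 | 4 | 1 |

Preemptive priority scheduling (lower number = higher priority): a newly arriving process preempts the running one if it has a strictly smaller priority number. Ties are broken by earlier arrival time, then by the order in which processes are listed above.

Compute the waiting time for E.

Gantt: | A 0-4 | E 4-7 | A 7-19 | D 19-29 | C 29-45 | B 45-57 |
Completion: A=19  B=57  C=45  D=29  E=7
Turnaround (C−A): A=19  B=57  C=45  D=26  E=3
Waiting(E) = turnaround − burst = 3 − 3 = 0

0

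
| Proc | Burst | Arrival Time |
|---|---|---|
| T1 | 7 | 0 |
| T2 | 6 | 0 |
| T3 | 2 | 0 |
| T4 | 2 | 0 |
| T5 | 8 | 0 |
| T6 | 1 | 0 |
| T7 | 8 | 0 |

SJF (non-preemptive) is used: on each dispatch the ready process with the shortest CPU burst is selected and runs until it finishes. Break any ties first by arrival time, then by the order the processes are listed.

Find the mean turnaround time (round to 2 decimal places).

Timeline: | T6 0-1 | T3 1-3 | T4 3-5 | T2 5-11 | T1 11-18 | T5 18-26 | T7 26-34 |
Completion: T1=18  T2=11  T3=3  T4=5  T5=26  T6=1  T7=34
Turnaround times: T1=18, T2=11, T3=3, T4=5, T5=26, T6=1, T7=34
Average turnaround = (18+11+3+5+26+1+34) / 7 = 98/7 = 14.00

14.00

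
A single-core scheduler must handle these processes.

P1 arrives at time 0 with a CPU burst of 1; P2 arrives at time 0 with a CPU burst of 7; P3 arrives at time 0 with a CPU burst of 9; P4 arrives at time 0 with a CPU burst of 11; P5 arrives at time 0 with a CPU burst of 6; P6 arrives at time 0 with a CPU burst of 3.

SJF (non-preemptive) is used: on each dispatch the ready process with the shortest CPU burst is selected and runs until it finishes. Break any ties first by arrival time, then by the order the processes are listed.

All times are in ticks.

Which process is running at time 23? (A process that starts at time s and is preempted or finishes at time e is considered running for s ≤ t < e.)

P3

Gantt: | P1 0-1 | P6 1-4 | P5 4-10 | P2 10-17 | P3 17-26 | P4 26-37 |
Completion: P1=1  P2=17  P3=26  P4=37  P5=10  P6=4
Turnaround (C−A): P1=1  P2=17  P3=26  P4=37  P5=10  P6=4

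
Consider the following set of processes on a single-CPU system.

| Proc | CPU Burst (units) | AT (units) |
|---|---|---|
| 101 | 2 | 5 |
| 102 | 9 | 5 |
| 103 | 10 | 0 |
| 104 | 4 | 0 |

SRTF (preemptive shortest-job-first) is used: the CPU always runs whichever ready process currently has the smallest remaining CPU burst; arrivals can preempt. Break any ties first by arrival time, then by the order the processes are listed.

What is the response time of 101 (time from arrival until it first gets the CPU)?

Timeline: | 104 0-4 | 103 4-5 | 101 5-7 | 103 7-16 | 102 16-25 |
Completion: 101=7  102=25  103=16  104=4
Turnaround (C−A): 101=2  102=20  103=16  104=4
Response(101) = first start − arrival = 5 − 5 = 0

0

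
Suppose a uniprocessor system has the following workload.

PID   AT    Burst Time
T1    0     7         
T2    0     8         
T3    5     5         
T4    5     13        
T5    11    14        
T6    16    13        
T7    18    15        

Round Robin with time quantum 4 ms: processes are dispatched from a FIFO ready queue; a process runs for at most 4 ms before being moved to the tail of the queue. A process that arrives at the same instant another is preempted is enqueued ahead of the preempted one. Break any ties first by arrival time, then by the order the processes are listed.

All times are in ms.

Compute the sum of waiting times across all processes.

219

Timeline: | T1 0-4 | T2 4-8 | T1 8-11 | T3 11-15 | T4 15-19 | T2 19-23 | T5 23-27 | T3 27-28 | T6 28-32 | T7 32-36 | T4 36-40 | T5 40-44 | T6 44-48 | T7 48-52 | T4 52-56 | T5 56-60 | T6 60-64 | T7 64-68 | T4 68-69 | T5 69-71 | T6 71-72 | T7 72-75 |
Completion: T1=11  T2=23  T3=28  T4=69  T5=71  T6=72  T7=75
Turnaround (C−A): T1=11  T2=23  T3=23  T4=64  T5=60  T6=56  T7=57
Waiting = turnaround − burst: T1=4, T2=15, T3=18, T4=51, T5=46, T6=43, T7=42
Total waiting = 4 + 15 + 18 + 51 + 46 + 43 + 42 = 219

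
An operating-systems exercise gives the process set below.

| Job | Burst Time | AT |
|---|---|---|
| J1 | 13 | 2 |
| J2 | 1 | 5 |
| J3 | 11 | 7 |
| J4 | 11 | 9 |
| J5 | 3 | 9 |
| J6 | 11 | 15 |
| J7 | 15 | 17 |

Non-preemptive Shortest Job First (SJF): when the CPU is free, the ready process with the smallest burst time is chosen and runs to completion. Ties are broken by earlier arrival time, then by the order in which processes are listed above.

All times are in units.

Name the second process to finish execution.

Schedule: | idle 0-2 | J1 2-15 | J2 15-16 | J5 16-19 | J3 19-30 | J4 30-41 | J6 41-52 | J7 52-67 |
Completion: J1=15  J2=16  J3=30  J4=41  J5=19  J6=52  J7=67
Turnaround (C−A): J1=13  J2=11  J3=23  J4=32  J5=10  J6=37  J7=50
Finish order: J1 → J2 → J5 → J3 → J4 → J6 → J7

J2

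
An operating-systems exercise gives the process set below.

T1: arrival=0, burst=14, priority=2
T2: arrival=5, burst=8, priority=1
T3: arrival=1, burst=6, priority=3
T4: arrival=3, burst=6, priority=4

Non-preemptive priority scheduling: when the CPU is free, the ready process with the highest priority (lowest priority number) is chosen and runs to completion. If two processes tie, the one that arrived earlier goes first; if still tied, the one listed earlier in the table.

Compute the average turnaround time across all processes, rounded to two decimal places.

22.25

Timeline: | T1 0-14 | T2 14-22 | T3 22-28 | T4 28-34 |
Completion: T1=14  T2=22  T3=28  T4=34
Turnaround times: T1=14, T2=17, T3=27, T4=31
Average turnaround = (14+17+27+31) / 4 = 89/4 = 22.25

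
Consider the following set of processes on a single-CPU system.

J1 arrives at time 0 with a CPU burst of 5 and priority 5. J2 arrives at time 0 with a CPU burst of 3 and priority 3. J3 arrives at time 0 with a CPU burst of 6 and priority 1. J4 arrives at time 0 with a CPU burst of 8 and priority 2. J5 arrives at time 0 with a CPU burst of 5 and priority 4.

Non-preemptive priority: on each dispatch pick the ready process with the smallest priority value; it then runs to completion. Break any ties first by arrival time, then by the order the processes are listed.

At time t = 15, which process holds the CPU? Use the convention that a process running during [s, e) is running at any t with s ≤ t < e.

Schedule: | J3 0-6 | J4 6-14 | J2 14-17 | J5 17-22 | J1 22-27 |
Completion: J1=27  J2=17  J3=6  J4=14  J5=22
Turnaround (C−A): J1=27  J2=17  J3=6  J4=14  J5=22

J2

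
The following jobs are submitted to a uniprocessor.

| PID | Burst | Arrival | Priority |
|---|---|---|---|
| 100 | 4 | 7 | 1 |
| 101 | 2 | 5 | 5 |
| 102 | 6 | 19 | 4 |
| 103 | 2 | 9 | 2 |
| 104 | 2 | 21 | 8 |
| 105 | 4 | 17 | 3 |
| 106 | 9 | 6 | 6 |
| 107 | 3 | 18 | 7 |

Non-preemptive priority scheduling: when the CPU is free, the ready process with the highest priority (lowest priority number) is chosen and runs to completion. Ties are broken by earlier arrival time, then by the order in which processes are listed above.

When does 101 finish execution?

Schedule: | idle 0-5 | 101 5-7 | 100 7-11 | 103 11-13 | 106 13-22 | 105 22-26 | 102 26-32 | 107 32-35 | 104 35-37 |
Completion: 100=11  101=7  102=32  103=13  104=37  105=26  106=22  107=35
Turnaround (C−A): 100=4  101=2  102=13  103=4  104=16  105=9  106=16  107=17

7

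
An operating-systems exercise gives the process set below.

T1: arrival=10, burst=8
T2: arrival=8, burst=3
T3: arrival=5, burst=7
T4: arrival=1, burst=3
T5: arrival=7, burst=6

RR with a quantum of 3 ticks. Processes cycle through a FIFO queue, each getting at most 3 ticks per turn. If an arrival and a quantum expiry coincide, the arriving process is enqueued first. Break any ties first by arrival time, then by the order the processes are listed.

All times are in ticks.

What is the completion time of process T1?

29

Gantt: | idle 0-1 | T4 1-4 | idle 4-5 | T3 5-8 | T5 8-11 | T2 11-14 | T3 14-17 | T1 17-20 | T5 20-23 | T3 23-24 | T1 24-29 |
Completion: T1=29  T2=14  T3=24  T4=4  T5=23
Turnaround (C−A): T1=19  T2=6  T3=19  T4=3  T5=16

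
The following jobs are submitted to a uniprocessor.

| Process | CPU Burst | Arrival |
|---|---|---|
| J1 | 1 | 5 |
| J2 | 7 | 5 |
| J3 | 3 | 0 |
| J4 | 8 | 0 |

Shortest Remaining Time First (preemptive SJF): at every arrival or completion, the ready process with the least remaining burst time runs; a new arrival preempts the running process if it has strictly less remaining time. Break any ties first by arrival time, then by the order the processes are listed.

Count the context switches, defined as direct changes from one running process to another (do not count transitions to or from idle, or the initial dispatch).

4

Schedule: | J3 0-3 | J4 3-5 | J1 5-6 | J4 6-12 | J2 12-19 |
Completion: J1=6  J2=19  J3=3  J4=12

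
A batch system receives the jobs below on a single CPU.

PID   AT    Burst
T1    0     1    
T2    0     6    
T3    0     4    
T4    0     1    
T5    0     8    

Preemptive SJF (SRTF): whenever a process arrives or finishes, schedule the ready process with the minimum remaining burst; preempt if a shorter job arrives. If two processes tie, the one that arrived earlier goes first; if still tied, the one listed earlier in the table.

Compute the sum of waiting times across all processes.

21

Timeline: | T1 0-1 | T4 1-2 | T3 2-6 | T2 6-12 | T5 12-20 |
Completion: T1=1  T2=12  T3=6  T4=2  T5=20
Turnaround (C−A): T1=1  T2=12  T3=6  T4=2  T5=20
Waiting = turnaround − burst: T1=0, T2=6, T3=2, T4=1, T5=12
Total waiting = 0 + 6 + 2 + 1 + 12 = 21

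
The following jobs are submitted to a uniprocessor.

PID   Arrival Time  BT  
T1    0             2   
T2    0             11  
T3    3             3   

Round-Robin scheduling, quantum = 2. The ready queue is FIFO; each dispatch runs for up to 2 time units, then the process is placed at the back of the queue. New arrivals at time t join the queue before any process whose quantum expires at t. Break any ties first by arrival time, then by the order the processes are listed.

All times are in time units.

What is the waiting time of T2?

Gantt: | T1 0-2 | T2 2-4 | T3 4-6 | T2 6-8 | T3 8-9 | T2 9-16 |
Completion: T1=2  T2=16  T3=9
Waiting(T2) = turnaround − burst = 16 − 11 = 5

5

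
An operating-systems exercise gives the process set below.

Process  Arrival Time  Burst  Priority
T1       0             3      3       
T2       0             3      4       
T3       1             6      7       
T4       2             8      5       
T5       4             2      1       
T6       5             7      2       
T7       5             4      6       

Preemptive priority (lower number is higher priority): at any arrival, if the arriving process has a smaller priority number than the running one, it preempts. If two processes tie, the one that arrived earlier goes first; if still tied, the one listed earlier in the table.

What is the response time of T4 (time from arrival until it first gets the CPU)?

13

Schedule: | T1 0-3 | T2 3-4 | T5 4-6 | T6 6-13 | T2 13-15 | T4 15-23 | T7 23-27 | T3 27-33 |
Completion: T1=3  T2=15  T3=33  T4=23  T5=6  T6=13  T7=27
Response(T4) = first start − arrival = 15 − 2 = 13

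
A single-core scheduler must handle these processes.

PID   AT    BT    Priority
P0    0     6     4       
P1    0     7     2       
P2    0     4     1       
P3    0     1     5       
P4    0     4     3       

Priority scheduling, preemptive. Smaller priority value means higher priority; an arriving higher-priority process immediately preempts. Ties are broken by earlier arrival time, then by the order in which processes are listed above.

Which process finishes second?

Schedule: | P2 0-4 | P1 4-11 | P4 11-15 | P0 15-21 | P3 21-22 |
Completion: P0=21  P1=11  P2=4  P3=22  P4=15
Turnaround (C−A): P0=21  P1=11  P2=4  P3=22  P4=15
Finish order: P2 → P1 → P4 → P0 → P3

P1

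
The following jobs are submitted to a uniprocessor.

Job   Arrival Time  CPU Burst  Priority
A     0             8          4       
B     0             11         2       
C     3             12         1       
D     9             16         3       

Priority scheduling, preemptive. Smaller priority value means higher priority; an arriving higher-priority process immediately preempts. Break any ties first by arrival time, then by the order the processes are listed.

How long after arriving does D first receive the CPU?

Gantt: | B 0-3 | C 3-15 | B 15-23 | D 23-39 | A 39-47 |
Completion: A=47  B=23  C=15  D=39
Response(D) = first start − arrival = 23 − 9 = 14

14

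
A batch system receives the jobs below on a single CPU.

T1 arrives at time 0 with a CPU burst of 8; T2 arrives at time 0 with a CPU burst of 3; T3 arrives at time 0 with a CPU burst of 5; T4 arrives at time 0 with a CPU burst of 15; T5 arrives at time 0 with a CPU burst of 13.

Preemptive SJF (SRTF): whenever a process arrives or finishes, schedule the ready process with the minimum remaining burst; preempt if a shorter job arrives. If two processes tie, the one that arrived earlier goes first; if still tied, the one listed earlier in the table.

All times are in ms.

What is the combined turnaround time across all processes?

100

Timeline: | T2 0-3 | T3 3-8 | T1 8-16 | T5 16-29 | T4 29-44 |
Completion: T1=16  T2=3  T3=8  T4=44  T5=29
Turnaround (C−A): T1=16  T2=3  T3=8  T4=44  T5=29
Turnaround = completion − arrival: T1=16, T2=3, T3=8, T4=44, T5=29
Total turnaround = 16 + 3 + 8 + 44 + 29 = 100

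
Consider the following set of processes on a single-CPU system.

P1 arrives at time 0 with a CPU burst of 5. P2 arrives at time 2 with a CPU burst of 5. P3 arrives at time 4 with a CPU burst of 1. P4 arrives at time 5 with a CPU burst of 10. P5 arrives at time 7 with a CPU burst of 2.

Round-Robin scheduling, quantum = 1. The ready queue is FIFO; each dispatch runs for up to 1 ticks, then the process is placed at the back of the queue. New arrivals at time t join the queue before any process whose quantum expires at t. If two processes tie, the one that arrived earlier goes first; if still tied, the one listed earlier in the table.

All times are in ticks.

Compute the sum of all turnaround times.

52

Schedule: | P1 0-2 | P2 2-3 | P1 3-4 | P2 4-5 | P3 5-6 | P1 6-7 | P4 7-8 | P2 8-9 | P5 9-10 | P1 10-11 | P4 11-12 | P2 12-13 | P5 13-14 | P4 14-15 | P2 15-16 | P4 16-23 |
Completion: P1=11  P2=16  P3=6  P4=23  P5=14
Turnaround (C−A): P1=11  P2=14  P3=2  P4=18  P5=7
Turnaround = completion − arrival: P1=11, P2=14, P3=2, P4=18, P5=7
Total turnaround = 11 + 14 + 2 + 18 + 7 = 52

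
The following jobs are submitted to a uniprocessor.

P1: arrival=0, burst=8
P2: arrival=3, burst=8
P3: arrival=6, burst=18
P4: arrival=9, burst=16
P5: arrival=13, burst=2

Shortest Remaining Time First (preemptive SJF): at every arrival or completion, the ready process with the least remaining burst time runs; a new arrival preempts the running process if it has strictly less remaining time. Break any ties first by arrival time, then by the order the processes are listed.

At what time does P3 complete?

52

Timeline: | P1 0-8 | P2 8-13 | P5 13-15 | P2 15-18 | P4 18-34 | P3 34-52 |
Completion: P1=8  P2=18  P3=52  P4=34  P5=15
Turnaround (C−A): P1=8  P2=15  P3=46  P4=25  P5=2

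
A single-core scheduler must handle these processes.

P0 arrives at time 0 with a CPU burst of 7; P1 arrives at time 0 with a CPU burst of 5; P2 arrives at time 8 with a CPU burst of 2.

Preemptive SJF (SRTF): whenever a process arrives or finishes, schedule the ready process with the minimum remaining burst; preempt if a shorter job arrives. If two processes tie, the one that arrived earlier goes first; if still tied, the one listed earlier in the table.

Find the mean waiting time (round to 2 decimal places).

2.33

Timeline: | P1 0-5 | P0 5-8 | P2 8-10 | P0 10-14 |
Completion: P0=14  P1=5  P2=10
Turnaround (C−A): P0=14  P1=5  P2=2
Waiting times: P0=7, P1=0, P2=0
Average waiting = (7+0+0) / 3 = 7/3 = 2.33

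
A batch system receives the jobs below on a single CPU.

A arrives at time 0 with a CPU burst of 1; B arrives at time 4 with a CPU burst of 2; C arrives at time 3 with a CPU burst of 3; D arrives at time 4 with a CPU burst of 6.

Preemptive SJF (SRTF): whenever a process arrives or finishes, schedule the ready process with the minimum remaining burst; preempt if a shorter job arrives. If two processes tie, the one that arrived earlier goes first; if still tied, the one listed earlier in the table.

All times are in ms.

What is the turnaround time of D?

10

Schedule: | A 0-1 | idle 1-3 | C 3-6 | B 6-8 | D 8-14 |
Completion: A=1  B=8  C=6  D=14
Turnaround (C−A): A=1  B=4  C=3  D=10
Turnaround(D) = completion − arrival = 14 − 4 = 10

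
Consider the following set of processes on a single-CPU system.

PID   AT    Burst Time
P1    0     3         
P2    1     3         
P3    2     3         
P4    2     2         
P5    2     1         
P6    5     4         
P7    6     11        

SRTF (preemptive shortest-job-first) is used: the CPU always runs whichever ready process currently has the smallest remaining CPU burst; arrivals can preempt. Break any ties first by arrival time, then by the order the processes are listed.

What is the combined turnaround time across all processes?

59

Timeline: | P1 0-3 | P5 3-4 | P4 4-6 | P2 6-9 | P3 9-12 | P6 12-16 | P7 16-27 |
Completion: P1=3  P2=9  P3=12  P4=6  P5=4  P6=16  P7=27
Turnaround (C−A): P1=3  P2=8  P3=10  P4=4  P5=2  P6=11  P7=21
Turnaround = completion − arrival: P1=3, P2=8, P3=10, P4=4, P5=2, P6=11, P7=21
Total turnaround = 3 + 8 + 10 + 4 + 2 + 11 + 21 = 59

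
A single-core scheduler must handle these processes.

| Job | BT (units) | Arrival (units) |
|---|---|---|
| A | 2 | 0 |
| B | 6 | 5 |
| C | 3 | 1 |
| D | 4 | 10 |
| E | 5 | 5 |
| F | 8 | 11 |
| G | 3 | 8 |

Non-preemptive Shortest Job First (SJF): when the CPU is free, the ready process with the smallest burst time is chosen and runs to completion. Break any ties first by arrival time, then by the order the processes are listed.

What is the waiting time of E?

0

Timeline: | A 0-2 | C 2-5 | E 5-10 | G 10-13 | D 13-17 | B 17-23 | F 23-31 |
Completion: A=2  B=23  C=5  D=17  E=10  F=31  G=13
Turnaround (C−A): A=2  B=18  C=4  D=7  E=5  F=20  G=5
Waiting(E) = turnaround − burst = 5 − 5 = 0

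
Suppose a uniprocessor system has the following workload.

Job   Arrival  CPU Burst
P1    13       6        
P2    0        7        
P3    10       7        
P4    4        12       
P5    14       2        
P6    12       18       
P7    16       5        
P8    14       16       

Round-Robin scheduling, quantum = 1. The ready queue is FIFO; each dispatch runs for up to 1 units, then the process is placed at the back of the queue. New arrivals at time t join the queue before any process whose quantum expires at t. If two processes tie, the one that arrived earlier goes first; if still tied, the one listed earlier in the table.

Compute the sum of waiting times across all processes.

216

Schedule: | P2 0-4 | P4 4-5 | P2 5-6 | P4 6-7 | P2 7-8 | P4 8-9 | P2 9-10 | P4 10-11 | P3 11-12 | P4 12-13 | P6 13-14 | P3 14-15 | P1 15-16 | P4 16-17 | P5 17-18 | P8 18-19 | P6 19-20 | P3 20-21 | P7 21-22 | P1 22-23 | P4 23-24 | P5 24-25 | P8 25-26 | P6 26-27 | P3 27-28 | P7 28-29 | P1 29-30 | P4 30-31 | P8 31-32 | P6 32-33 | P3 33-34 | P7 34-35 | P1 35-36 | P4 36-37 | P8 37-38 | P6 38-39 | P3 39-40 | P7 40-41 | P1 41-42 | P4 42-43 | P8 43-44 | P6 44-45 | P3 45-46 | P7 46-47 | P1 47-48 | P4 48-49 | P8 49-50 | P6 50-51 | P4 51-52 | P8 52-53 | P6 53-54 | P8 54-55 | P6 55-56 | P8 56-57 | P6 57-58 | P8 58-59 | P6 59-60 | P8 60-61 | P6 61-62 | P8 62-63 | P6 63-64 | P8 64-65 | P6 65-66 | P8 66-67 | P6 67-68 | P8 68-69 | P6 69-70 | P8 70-71 | P6 71-73 |
Completion: P1=48  P2=10  P3=46  P4=52  P5=25  P6=73  P7=47  P8=71
Turnaround (C−A): P1=35  P2=10  P3=36  P4=48  P5=11  P6=61  P7=31  P8=57
Waiting = turnaround − burst: P1=29, P2=3, P3=29, P4=36, P5=9, P6=43, P7=26, P8=41
Total waiting = 29 + 3 + 29 + 36 + 9 + 43 + 26 + 41 = 216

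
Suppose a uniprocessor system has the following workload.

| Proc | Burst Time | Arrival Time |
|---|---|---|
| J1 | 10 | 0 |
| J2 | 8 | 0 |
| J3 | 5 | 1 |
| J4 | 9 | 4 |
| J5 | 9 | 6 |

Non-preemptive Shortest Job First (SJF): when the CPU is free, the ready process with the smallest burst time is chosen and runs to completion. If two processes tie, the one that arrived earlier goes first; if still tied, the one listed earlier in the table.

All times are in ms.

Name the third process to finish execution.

J4

Timeline: | J2 0-8 | J3 8-13 | J4 13-22 | J5 22-31 | J1 31-41 |
Completion: J1=41  J2=8  J3=13  J4=22  J5=31
Turnaround (C−A): J1=41  J2=8  J3=12  J4=18  J5=25
Finish order: J2 → J3 → J4 → J5 → J1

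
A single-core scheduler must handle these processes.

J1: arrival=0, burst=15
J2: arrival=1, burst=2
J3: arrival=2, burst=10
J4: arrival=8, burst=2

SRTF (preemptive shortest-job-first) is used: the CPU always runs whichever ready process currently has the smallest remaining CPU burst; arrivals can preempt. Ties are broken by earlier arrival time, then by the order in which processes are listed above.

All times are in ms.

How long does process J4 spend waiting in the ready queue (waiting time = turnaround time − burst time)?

0

Timeline: | J1 0-1 | J2 1-3 | J3 3-8 | J4 8-10 | J3 10-15 | J1 15-29 |
Completion: J1=29  J2=3  J3=15  J4=10
Turnaround (C−A): J1=29  J2=2  J3=13  J4=2
Waiting(J4) = turnaround − burst = 2 − 2 = 0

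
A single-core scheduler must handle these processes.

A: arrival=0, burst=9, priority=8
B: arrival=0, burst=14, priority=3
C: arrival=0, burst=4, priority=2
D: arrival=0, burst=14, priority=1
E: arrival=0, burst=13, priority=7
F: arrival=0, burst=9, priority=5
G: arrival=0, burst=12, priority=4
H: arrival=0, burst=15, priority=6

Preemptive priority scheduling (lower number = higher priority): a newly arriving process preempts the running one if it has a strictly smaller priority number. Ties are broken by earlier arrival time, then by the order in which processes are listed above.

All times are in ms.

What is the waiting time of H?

Gantt: | D 0-14 | C 14-18 | B 18-32 | G 32-44 | F 44-53 | H 53-68 | E 68-81 | A 81-90 |
Completion: A=90  B=32  C=18  D=14  E=81  F=53  G=44  H=68
Turnaround (C−A): A=90  B=32  C=18  D=14  E=81  F=53  G=44  H=68
Waiting(H) = turnaround − burst = 68 − 15 = 53

53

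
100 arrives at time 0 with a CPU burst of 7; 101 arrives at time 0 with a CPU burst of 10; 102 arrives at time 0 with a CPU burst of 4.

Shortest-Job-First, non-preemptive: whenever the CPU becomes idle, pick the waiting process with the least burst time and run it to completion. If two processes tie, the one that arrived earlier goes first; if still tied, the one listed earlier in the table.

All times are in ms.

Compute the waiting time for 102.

Schedule: | 102 0-4 | 100 4-11 | 101 11-21 |
Completion: 100=11  101=21  102=4
Waiting(102) = turnaround − burst = 4 − 4 = 0

0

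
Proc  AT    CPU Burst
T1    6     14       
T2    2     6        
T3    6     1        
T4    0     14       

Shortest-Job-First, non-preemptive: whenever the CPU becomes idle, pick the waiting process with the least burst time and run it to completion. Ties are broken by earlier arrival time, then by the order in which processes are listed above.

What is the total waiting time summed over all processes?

36

Timeline: | T4 0-14 | T3 14-15 | T2 15-21 | T1 21-35 |
Completion: T1=35  T2=21  T3=15  T4=14
Turnaround (C−A): T1=29  T2=19  T3=9  T4=14
Waiting = turnaround − burst: T1=15, T2=13, T3=8, T4=0
Total waiting = 15 + 13 + 8 + 0 = 36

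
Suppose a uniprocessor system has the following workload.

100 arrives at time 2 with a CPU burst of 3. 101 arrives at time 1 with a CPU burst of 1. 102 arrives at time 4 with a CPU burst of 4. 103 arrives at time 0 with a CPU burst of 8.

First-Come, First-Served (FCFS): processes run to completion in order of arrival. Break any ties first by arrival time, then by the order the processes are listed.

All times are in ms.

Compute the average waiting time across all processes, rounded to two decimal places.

5.50

Schedule: | 103 0-8 | 101 8-9 | 100 9-12 | 102 12-16 |
Completion: 100=12  101=9  102=16  103=8
Turnaround (C−A): 100=10  101=8  102=12  103=8
Waiting times: 100=7, 101=7, 102=8, 103=0
Average waiting = (7+7+8+0) / 4 = 22/4 = 5.50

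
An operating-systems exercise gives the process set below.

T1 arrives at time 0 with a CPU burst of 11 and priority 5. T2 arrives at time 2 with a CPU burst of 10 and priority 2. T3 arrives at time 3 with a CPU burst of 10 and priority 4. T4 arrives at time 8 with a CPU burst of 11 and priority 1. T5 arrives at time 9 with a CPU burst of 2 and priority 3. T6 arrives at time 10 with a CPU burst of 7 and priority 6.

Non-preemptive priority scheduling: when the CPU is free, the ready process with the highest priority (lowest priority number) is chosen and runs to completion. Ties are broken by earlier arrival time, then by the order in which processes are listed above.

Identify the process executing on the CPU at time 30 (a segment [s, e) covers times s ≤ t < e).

T2

Timeline: | T1 0-11 | T4 11-22 | T2 22-32 | T5 32-34 | T3 34-44 | T6 44-51 |
Completion: T1=11  T2=32  T3=44  T4=22  T5=34  T6=51
Turnaround (C−A): T1=11  T2=30  T3=41  T4=14  T5=25  T6=41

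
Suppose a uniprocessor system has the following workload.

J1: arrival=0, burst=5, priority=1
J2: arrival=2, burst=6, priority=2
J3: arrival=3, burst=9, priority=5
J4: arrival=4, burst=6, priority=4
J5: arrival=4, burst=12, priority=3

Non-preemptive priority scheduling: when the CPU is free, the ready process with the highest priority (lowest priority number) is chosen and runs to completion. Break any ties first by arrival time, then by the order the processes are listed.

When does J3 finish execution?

Timeline: | J1 0-5 | J2 5-11 | J5 11-23 | J4 23-29 | J3 29-38 |
Completion: J1=5  J2=11  J3=38  J4=29  J5=23

38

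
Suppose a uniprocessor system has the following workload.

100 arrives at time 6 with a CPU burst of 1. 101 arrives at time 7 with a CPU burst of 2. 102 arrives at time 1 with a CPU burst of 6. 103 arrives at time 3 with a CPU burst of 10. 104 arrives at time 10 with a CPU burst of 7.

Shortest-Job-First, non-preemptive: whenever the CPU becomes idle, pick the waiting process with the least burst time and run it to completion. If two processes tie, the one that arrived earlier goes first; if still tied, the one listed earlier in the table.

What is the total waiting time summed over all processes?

Schedule: | idle 0-1 | 102 1-7 | 100 7-8 | 101 8-10 | 104 10-17 | 103 17-27 |
Completion: 100=8  101=10  102=7  103=27  104=17
Turnaround (C−A): 100=2  101=3  102=6  103=24  104=7
Waiting = turnaround − burst: 100=1, 101=1, 102=0, 103=14, 104=0
Total waiting = 1 + 1 + 0 + 14 + 0 = 16

16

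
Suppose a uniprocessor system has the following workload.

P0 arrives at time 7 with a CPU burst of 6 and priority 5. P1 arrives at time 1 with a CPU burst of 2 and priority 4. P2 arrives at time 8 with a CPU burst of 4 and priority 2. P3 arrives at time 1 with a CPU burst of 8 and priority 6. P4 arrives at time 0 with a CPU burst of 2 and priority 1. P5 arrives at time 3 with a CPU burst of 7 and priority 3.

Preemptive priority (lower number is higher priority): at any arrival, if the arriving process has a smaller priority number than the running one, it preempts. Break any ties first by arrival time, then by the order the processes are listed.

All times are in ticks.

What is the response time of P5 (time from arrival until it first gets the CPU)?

Gantt: | P4 0-2 | P1 2-3 | P5 3-8 | P2 8-12 | P5 12-14 | P1 14-15 | P0 15-21 | P3 21-29 |
Completion: P0=21  P1=15  P2=12  P3=29  P4=2  P5=14
Turnaround (C−A): P0=14  P1=14  P2=4  P3=28  P4=2  P5=11
Response(P5) = first start − arrival = 3 − 3 = 0

0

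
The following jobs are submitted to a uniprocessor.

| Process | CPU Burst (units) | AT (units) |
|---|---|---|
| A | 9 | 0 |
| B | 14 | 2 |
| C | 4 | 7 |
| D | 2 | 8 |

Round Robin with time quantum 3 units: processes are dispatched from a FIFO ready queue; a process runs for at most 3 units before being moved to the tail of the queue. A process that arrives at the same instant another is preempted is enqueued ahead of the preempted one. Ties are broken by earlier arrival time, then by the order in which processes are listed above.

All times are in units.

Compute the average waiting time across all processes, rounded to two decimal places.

11.00

Timeline: | A 0-3 | B 3-6 | A 6-9 | B 9-12 | C 12-15 | D 15-17 | A 17-20 | B 20-23 | C 23-24 | B 24-29 |
Completion: A=20  B=29  C=24  D=17
Turnaround (C−A): A=20  B=27  C=17  D=9
Waiting times: A=11, B=13, C=13, D=7
Average waiting = (11+13+13+7) / 4 = 44/4 = 11.00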